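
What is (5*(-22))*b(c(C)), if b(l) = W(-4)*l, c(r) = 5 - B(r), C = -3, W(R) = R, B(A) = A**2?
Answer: -1760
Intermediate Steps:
c(r) = 5 - r**2
b(l) = -4*l
(5*(-22))*b(c(C)) = (5*(-22))*(-4*(5 - 1*(-3)**2)) = -(-440)*(5 - 1*9) = -(-440)*(5 - 9) = -(-440)*(-4) = -110*16 = -1760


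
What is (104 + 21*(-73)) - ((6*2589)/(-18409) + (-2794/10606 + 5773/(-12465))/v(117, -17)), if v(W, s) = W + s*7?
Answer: -1738322168112673/1216869785055 ≈ -1428.5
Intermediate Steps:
v(W, s) = W + 7*s
(104 + 21*(-73)) - ((6*2589)/(-18409) + (-2794/10606 + 5773/(-12465))/v(117, -17)) = (104 + 21*(-73)) - ((6*2589)/(-18409) + (-2794/10606 + 5773/(-12465))/(117 + 7*(-17))) = (104 - 1533) - (15534*(-1/18409) + (-2794*1/10606 + 5773*(-1/12465))/(117 - 119)) = -1429 - (-15534/18409 + (-1397/5303 - 5773/12465)/(-2)) = -1429 - (-15534/18409 - 48027824/66101895*(-1/2)) = -1429 - (-15534/18409 + 24013912/66101895) = -1429 - 1*(-584754730922/1216869785055) = -1429 + 584754730922/1216869785055 = -1738322168112673/1216869785055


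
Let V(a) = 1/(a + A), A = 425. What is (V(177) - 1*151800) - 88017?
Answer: -144369833/602 ≈ -2.3982e+5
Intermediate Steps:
V(a) = 1/(425 + a) (V(a) = 1/(a + 425) = 1/(425 + a))
(V(177) - 1*151800) - 88017 = (1/(425 + 177) - 1*151800) - 88017 = (1/602 - 151800) - 88017 = -91383599/602 - 88017 = -144369833/602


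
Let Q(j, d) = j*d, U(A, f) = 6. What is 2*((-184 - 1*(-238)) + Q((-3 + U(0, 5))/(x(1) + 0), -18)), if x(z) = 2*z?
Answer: 54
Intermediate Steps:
Q(j, d) = d*j
2*((-184 - 1*(-238)) + Q((-3 + U(0, 5))/(x(1) + 0), -18)) = 2*((-184 - 1*(-238)) - 18*(-3 + 6)/(2*1 + 0)) = 2*((-184 + 238) - 54/(2 + 0)) = 2*(54 - 54/2) = 2*(54 - 18*3/2) = 2*(54 - 27) = 2*27 = 54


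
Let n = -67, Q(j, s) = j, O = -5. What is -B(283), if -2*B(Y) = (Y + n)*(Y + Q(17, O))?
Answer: 32400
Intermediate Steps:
B(Y) = -(-67 + Y)*(17 + Y)/2 (B(Y) = -(Y - 67)*(Y + 17)/2 = -(-67 + Y)*(17 + Y)/2)
-B(283) = -(1139/2 + 25*283 - 1/2*283**2) = -(1139/2 + 7075 - 1/2*80089) = -(1139/2 + 7075 - 80089/2) = -1*(-32400) = 32400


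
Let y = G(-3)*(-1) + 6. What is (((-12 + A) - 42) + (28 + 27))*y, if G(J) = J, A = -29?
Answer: -252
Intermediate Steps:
y = 9 (y = -3*(-1) + 6 = 3 + 6 = 9)
(((-12 + A) - 42) + (28 + 27))*y = (((-12 - 29) - 42) + (28 + 27))*9 = ((-41 - 42) + 55)*9 = (-83 + 55)*9 = -28*9 = -252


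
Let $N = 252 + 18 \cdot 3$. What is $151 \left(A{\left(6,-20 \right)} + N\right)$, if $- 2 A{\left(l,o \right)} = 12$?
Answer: $45300$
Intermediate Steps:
$A{\left(l,o \right)} = -6$ ($A{\left(l,o \right)} = \left(- \frac{1}{2}\right) 12 = -6$)
$N = 306$ ($N = 252 + 54 = 306$)
$151 \left(A{\left(6,-20 \right)} + N\right) = 151 \left(-6 + 306\right) = 151 \cdot 300 = 45300$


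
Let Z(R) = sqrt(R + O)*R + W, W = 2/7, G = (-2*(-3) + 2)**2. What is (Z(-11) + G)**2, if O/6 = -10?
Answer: (450 - 77*I*sqrt(71))**2/49 ≈ -4458.3 - 11917.0*I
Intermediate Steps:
O = -60 (O = 6*(-10) = -60)
G = 64 (G = (6 + 2)**2 = 8**2 = 64)
W = 2/7 (W = 2*(1/7) = 2/7 ≈ 0.28571)
Z(R) = 2/7 + R*sqrt(-60 + R) (Z(R) = sqrt(R - 60)*R + 2/7 = sqrt(-60 + R)*R + 2/7 = R*sqrt(-60 + R) + 2/7 = 2/7 + R*sqrt(-60 + R))
(Z(-11) + G)**2 = ((2/7 - 11*sqrt(-60 - 11)) + 64)**2 = ((2/7 - 11*I*sqrt(71)) + 64)**2 = (450/7 - 11*I*sqrt(71))**2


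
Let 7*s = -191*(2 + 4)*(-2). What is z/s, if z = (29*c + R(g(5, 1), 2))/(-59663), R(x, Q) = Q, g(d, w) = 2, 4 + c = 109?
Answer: -21329/136747596 ≈ -0.00015597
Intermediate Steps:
c = 105 (c = -4 + 109 = 105)
z = -3047/59663 (z = (29*105 + 2)/(-59663) = (3045 + 2)*(-1/59663) = 3047*(-1/59663) = -3047/59663 ≈ -0.051070)
s = 2292/7 (s = (-191*(2 + 4)*(-2))/7 = (-1146*(-2))/7 = (-191*(-12))/7 = (⅐)*2292 = 2292/7 ≈ 327.43)
z/s = -3047/(59663*2292/7) = -3047/59663*7/2292 = -21329/136747596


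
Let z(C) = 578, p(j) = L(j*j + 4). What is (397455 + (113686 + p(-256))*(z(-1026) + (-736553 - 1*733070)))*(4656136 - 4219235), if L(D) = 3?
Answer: -72968522251254550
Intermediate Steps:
p(j) = 3
(397455 + (113686 + p(-256))*(z(-1026) + (-736553 - 1*733070)))*(4656136 - 4219235) = (397455 + (113686 + 3)*(578 + (-736553 - 1*733070)))*(4656136 - 4219235) = (397455 + 113689*(578 + (-736553 - 733070)))*436901 = (397455 + 113689*(578 - 1469623))*436901 = (397455 + 113689*(-1469045))*436901 = (397455 - 167014257005)*436901 = -167013859550*436901 = -72968522251254550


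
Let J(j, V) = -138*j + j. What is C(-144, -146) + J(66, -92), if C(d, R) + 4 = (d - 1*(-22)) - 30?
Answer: -9198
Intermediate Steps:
C(d, R) = -12 + d (C(d, R) = -4 + ((d - 1*(-22)) - 30) = -4 + ((d + 22) - 30) = -4 + ((22 + d) - 30) = -4 + (-8 + d) = -12 + d)
J(j, V) = -137*j
C(-144, -146) + J(66, -92) = (-12 - 144) - 137*66 = -156 - 9042 = -9198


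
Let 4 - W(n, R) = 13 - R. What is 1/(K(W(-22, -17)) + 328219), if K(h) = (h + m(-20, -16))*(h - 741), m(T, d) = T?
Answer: 1/363501 ≈ 2.7510e-6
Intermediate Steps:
W(n, R) = -9 + R (W(n, R) = 4 - (13 - R) = 4 + (-13 + R) = -9 + R)
K(h) = (-741 + h)*(-20 + h) (K(h) = (h - 20)*(h - 741) = (-20 + h)*(-741 + h) = (-741 + h)*(-20 + h))
1/(K(W(-22, -17)) + 328219) = 1/((14820 + (-9 - 17)² - 761*(-9 - 17)) + 328219) = 1/((14820 + (-26)² - 761*(-26)) + 328219) = 1/((14820 + 676 + 19786) + 328219) = 1/(35282 + 328219) = 1/363501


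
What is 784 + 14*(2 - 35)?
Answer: 322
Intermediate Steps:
784 + 14*(2 - 35) = 784 + 14*(-33) = 784 - 462 = 322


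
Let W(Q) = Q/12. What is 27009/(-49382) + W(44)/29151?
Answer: -2361474875/4318604046 ≈ -0.54681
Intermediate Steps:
W(Q) = Q/12 (W(Q) = Q*(1/12) = Q/12)
27009/(-49382) + W(44)/29151 = 27009/(-49382) + ((1/12)*44)/29151 = 27009*(-1/49382) + (11/3)*(1/29151) = -27009/49382 + 11/87453 = -2361474875/4318604046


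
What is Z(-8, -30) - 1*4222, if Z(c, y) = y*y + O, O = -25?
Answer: -3347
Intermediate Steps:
Z(c, y) = -25 + y² (Z(c, y) = y*y - 25 = y² - 25 = -25 + y²)
Z(-8, -30) - 1*4222 = (-25 + (-30)²) - 1*4222 = (-25 + 900) - 4222 = 875 - 4222 = -3347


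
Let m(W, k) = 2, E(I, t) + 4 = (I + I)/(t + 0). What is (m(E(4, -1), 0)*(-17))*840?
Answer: -28560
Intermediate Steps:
E(I, t) = -4 + 2*I/t (E(I, t) = -4 + (I + I)/(t + 0) = -4 + (2*I)/t = -4 + 2*I/t)
(m(E(4, -1), 0)*(-17))*840 = (2*(-17))*840 = -34*840 = -28560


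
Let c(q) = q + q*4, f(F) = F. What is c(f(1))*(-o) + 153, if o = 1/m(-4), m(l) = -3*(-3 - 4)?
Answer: 3208/21 ≈ 152.76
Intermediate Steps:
m(l) = 21 (m(l) = -3*(-7) = 21)
c(q) = 5*q (c(q) = q + 4*q = 5*q)
o = 1/21 ≈ 0.047619
c(f(1))*(-o) + 153 = (5*1)*(-1*1/21) + 153 = 5*(-1/21) + 153 = -5/21 + 153 = 3208/21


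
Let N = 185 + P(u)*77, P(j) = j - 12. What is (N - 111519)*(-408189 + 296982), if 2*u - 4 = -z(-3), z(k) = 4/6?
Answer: 12469603841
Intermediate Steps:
z(k) = 2/3 (z(k) = 4*(1/6) = 2/3)
u = 5/3 (u = 2 + (-1*2/3)/2 = 2 + (1/2)*(-2/3) = 2 - 1/3 = 5/3 ≈ 1.6667)
P(j) = -12 + j
N = -1832/3 (N = 185 + (-12 + 5/3)*77 = 185 - 31/3*77 = 185 - 2387/3 = -1832/3 ≈ -610.67)
(N - 111519)*(-408189 + 296982) = (-1832/3 - 111519)*(-408189 + 296982) = -336389/3*(-111207) = 12469603841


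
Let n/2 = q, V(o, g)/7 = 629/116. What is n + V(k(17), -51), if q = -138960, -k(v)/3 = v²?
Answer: -32234317/116 ≈ -2.7788e+5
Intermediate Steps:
k(v) = -3*v²
V(o, g) = 4403/116 (V(o, g) = 7*(629/116) = 4403/116)
n = -277920 (n = 2*(-138960) = -277920)
n + V(k(17), -51) = -277920 + 4403/116 = -32234317/116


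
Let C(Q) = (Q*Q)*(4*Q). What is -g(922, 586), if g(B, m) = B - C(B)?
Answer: 3135108870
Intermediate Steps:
C(Q) = 4*Q³ (C(Q) = Q²*(4*Q) = 4*Q³)
g(B, m) = B - 4*B³
-g(922, 586) = -(922 - 4*922³) = -(922 - 4*783777448) = -(922 - 3135109792) = -1*(-3135108870) = 3135108870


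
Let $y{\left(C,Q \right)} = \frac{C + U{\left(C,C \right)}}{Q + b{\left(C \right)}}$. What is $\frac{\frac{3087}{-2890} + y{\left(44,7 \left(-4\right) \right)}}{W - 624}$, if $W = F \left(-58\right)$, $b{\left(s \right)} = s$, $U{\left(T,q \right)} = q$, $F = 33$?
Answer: $- \frac{3202}{1833705} \approx -0.0017462$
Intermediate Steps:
$W = -1914$ ($W = 33 \left(-58\right) = -1914$)
$y{\left(C,Q \right)} = \frac{2 C}{C + Q}$ ($y{\left(C,Q \right)} = \frac{C + C}{Q + C} = \frac{2 C}{C + Q}$)
$\frac{\frac{3087}{-2890} + y{\left(44,7 \left(-4\right) \right)}}{W - 624} = \frac{\frac{3087}{-2890} + 2 \cdot 44 \frac{1}{44 + 7 \left(-4\right)}}{-1914 - 624} = \frac{3087 \left(- \frac{1}{2890}\right) + 2 \cdot 44 \frac{1}{44 - 28}}{-2538} = \left(- \frac{3087}{2890} + 2 \cdot 44 \cdot \frac{1}{16}\right) \left(- \frac{1}{2538}\right) = \left(- \frac{3087}{2890} + \frac{11}{2}\right) \left(- \frac{1}{2538}\right) = \frac{6404}{1445} \left(- \frac{1}{2538}\right) = - \frac{3202}{1833705}$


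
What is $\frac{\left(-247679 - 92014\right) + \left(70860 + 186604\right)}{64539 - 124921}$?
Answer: $\frac{11747}{8626} \approx 1.3618$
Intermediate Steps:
$\frac{\left(-247679 - 92014\right) + \left(70860 + 186604\right)}{64539 - 124921} = \frac{\left(-247679 - 92014\right) + 257464}{-60382} = \left(-339693 + 257464\right) \left(- \frac{1}{60382}\right) = \left(-82229\right) \left(- \frac{1}{60382}\right) = \frac{11747}{8626}$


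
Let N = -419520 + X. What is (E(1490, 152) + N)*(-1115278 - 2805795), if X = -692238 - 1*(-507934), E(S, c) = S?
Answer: 2361795584382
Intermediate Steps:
X = -184304 (X = -692238 + 507934 = -184304)
N = -603824 (N = -419520 - 184304 = -603824)
(E(1490, 152) + N)*(-1115278 - 2805795) = (1490 - 603824)*(-1115278 - 2805795) = -602334*(-3921073) = 2361795584382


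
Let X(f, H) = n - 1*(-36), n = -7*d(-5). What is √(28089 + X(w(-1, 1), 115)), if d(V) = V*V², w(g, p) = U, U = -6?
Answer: 10*√290 ≈ 170.29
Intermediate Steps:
w(g, p) = -6
d(V) = V³
n = 875 (n = -7*(-5)³ = -7*(-125) = 875)
X(f, H) = 911 (X(f, H) = 875 - 1*(-36) = 875 + 36 = 911)
√(28089 + X(w(-1, 1), 115)) = √(28089 + 911) = √29000 = 10*√290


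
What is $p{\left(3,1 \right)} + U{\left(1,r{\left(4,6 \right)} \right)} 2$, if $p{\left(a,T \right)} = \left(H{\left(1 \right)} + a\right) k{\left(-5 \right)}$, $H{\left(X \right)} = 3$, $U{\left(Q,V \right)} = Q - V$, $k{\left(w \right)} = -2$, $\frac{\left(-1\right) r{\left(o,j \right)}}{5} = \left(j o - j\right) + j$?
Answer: $230$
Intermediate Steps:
$r{\left(o,j \right)} = - 5 j o$ ($r{\left(o,j \right)} = - 5 \left(\left(j o - j\right) + j\right) = - 5 \left(\left(- j + j o\right) + j\right) = - 5 j o$)
$p{\left(a,T \right)} = -6 - 2 a$ ($p{\left(a,T \right)} = \left(3 + a\right) \left(-2\right) = -6 - 2 a$)
$p{\left(3,1 \right)} + U{\left(1,r{\left(4,6 \right)} \right)} 2 = \left(-6 - 6\right) + \left(1 - \left(-5\right) 6 \cdot 4\right) 2 = \left(-6 - 6\right) + \left(1 - -120\right) 2 = -12 + \left(1 + 120\right) 2 = -12 + 121 \cdot 2 = -12 + 242 = 230$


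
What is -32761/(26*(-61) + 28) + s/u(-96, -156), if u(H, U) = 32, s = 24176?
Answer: 604915/779 ≈ 776.53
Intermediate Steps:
-32761/(26*(-61) + 28) + s/u(-96, -156) = -32761/(26*(-61) + 28) + 24176/32 = -32761/(-1586 + 28) + 24176*(1/32) = -32761/(-1558) + 1511/2 = -32761*(-1/1558) + 1511/2 = 32761/1558 + 1511/2 = 604915/779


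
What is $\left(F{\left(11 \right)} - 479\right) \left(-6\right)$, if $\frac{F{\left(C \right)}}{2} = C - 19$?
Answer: $2970$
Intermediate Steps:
$F{\left(C \right)} = -38 + 2 C$ ($F{\left(C \right)} = 2 \left(C - 19\right) = 2 \left(-19 + C\right) = -38 + 2 C$)
$\left(F{\left(11 \right)} - 479\right) \left(-6\right) = \left(\left(-38 + 2 \cdot 11\right) - 479\right) \left(-6\right) = \left(\left(-38 + 22\right) - 479\right) \left(-6\right) = \left(-16 - 479\right) \left(-6\right) = \left(-495\right) \left(-6\right) = 2970$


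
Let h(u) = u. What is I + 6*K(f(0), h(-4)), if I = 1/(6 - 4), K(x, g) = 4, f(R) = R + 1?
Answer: 49/2 ≈ 24.500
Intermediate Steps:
f(R) = 1 + R
I = 1/2 ≈ 0.50000
I + 6*K(f(0), h(-4)) = 1/2 + 6*4 = 1/2 + 24 = 49/2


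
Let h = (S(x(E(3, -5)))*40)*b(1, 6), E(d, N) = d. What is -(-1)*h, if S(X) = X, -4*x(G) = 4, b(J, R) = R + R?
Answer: -480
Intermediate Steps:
b(J, R) = 2*R
x(G) = -1 (x(G) = -¼*4 = -1)
h = -480 (h = (-1*40)*(2*6) = -40*12 = -480)
-(-1)*h = -(-1)*(-480) = -1*480 = -480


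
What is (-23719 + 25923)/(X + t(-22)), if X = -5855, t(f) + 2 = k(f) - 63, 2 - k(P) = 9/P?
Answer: -48488/130187 ≈ -0.37245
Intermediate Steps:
k(P) = 2 - 9/P
t(f) = -63 - 9/f (t(f) = -2 + ((2 - 9/f) - 63) = -2 + (-61 - 9/f) = -63 - 9/f)
(-23719 + 25923)/(X + t(-22)) = (-23719 + 25923)/(-5855 + (-63 - 9/(-22))) = 2204/(-5855 + (-63 - 9*(-1/22))) = 2204/(-5855 + (-63 + 9/22)) = 2204/(-5855 - 1377/22) = 2204/(-130187/22) = 2204*(-22/130187) = -48488/130187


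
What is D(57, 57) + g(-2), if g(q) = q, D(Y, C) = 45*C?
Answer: 2563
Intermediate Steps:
D(57, 57) + g(-2) = 45*57 - 2 = 2565 - 2 = 2563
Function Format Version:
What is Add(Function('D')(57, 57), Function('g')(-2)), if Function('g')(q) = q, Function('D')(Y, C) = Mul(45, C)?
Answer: 2563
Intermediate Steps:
Add(Function('D')(57, 57), Function('g')(-2)) = Add(Mul(45, 57), -2) = Add(2565, -2) = 2563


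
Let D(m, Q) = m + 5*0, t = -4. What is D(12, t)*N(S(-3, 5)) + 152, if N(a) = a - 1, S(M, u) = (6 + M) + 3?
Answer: 212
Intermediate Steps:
S(M, u) = 9 + M
N(a) = -1 + a
D(m, Q) = m (D(m, Q) = m + 0 = m)
D(12, t)*N(S(-3, 5)) + 152 = 12*(-1 + (9 - 3)) + 152 = 12*(-1 + 6) + 152 = 12*5 + 152 = 60 + 152 = 212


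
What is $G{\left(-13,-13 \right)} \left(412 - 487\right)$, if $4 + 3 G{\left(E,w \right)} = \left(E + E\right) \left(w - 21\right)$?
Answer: $-22000$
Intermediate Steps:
$G{\left(E,w \right)} = - \frac{4}{3} + \frac{2 E \left(-21 + w\right)}{3}$ ($G{\left(E,w \right)} = - \frac{4}{3} + \frac{\left(E + E\right) \left(w - 21\right)}{3} = - \frac{4}{3} + \frac{2 E \left(-21 + w\right)}{3}$)
$G{\left(-13,-13 \right)} \left(412 - 487\right) = \left(- \frac{4}{3} - -182 + \frac{2}{3} \left(-13\right) \left(-13\right)\right) \left(412 - 487\right) = \left(- \frac{4}{3} + 182 + \frac{338}{3}\right) \left(-75\right) = \frac{880}{3} \left(-75\right) = -22000$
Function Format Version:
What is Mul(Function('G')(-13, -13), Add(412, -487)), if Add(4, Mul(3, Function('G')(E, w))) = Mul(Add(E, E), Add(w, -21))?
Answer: -22000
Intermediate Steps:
Function('G')(E, w) = Add(Rational(-4, 3), Mul(Rational(2, 3), E, Add(-21, w))) (Function('G')(E, w) = Add(Rational(-4, 3), Mul(Rational(1, 3), Mul(Add(E, E), Add(w, -21)))) = Add(Rational(-4, 3), Mul(Rational(1, 3), Mul(Mul(2, E), Add(-21, w)))) = Add(Rational(-4, 3), Mul(Rational(1, 3), Mul(2, E, Add(-21, w)))) = Add(Rational(-4, 3), Mul(Rational(2, 3), E, Add(-21, w))))
Mul(Function('G')(-13, -13), Add(412, -487)) = Mul(Add(Rational(-4, 3), Mul(-14, -13), Mul(Rational(2, 3), -13, -13)), Add(412, -487)) = Mul(Add(Rational(-4, 3), 182, Rational(338, 3)), -75) = Mul(Rational(880, 3), -75) = -22000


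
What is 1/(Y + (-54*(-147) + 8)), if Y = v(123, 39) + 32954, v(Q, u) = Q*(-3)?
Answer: 1/40531 ≈ 2.4672e-5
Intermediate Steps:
v(Q, u) = -3*Q
Y = 32585 (Y = -3*123 + 32954 = -369 + 32954 = 32585)
1/(Y + (-54*(-147) + 8)) = 1/(32585 + (-54*(-147) + 8)) = 1/(32585 + (7938 + 8)) = 1/(32585 + 7946) = 1/40531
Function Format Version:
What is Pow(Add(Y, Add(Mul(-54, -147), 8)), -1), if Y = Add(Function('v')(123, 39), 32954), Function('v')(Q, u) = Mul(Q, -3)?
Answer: Rational(1, 40531) ≈ 2.4672e-5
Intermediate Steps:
Function('v')(Q, u) = Mul(-3, Q)
Y = 32585 (Y = Add(Mul(-3, 123), 32954) = Add(-369, 32954) = 32585)
Pow(Add(Y, Add(Mul(-54, -147), 8)), -1) = Pow(Add(32585, Add(Mul(-54, -147), 8)), -1) = Pow(Add(32585, Add(7938, 8)), -1) = Pow(Add(32585, 7946), -1) = Pow(40531, -1) = Rational(1, 40531)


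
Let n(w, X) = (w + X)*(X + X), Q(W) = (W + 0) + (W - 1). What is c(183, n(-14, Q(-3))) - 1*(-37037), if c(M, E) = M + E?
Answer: 37514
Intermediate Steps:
Q(W) = -1 + 2*W (Q(W) = W + (-1 + W) = -1 + 2*W)
n(w, X) = 2*X*(X + w) (n(w, X) = (X + w)*(2*X) = 2*X*(X + w))
c(M, E) = E + M
c(183, n(-14, Q(-3))) - 1*(-37037) = (2*(-1 + 2*(-3))*((-1 + 2*(-3)) - 14) + 183) - 1*(-37037) = (2*(-1 - 6)*((-1 - 6) - 14) + 183) + 37037 = (2*(-7)*(-7 - 14) + 183) + 37037 = (2*(-7)*(-21) + 183) + 37037 = (294 + 183) + 37037 = 477 + 37037 = 37514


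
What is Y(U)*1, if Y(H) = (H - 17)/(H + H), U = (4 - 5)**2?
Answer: -8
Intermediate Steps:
U = 1 (U = (-1)**2 = 1)
Y(H) = (-17 + H)/(2*H) (Y(H) = (-17 + H)/((2*H)) = (-17 + H)*(1/(2*H)) = (-17 + H)/(2*H))
Y(U)*1 = ((1/2)*(-17 + 1)/1)*1 = ((1/2)*1*(-16))*1 = -8*1 = -8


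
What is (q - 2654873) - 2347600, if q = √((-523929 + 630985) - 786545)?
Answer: -5002473 + I*√679489 ≈ -5.0025e+6 + 824.31*I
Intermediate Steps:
q = I*√679489 (q = √(107056 - 786545) = √(-679489) = I*√679489 ≈ 824.31*I)
(q - 2654873) - 2347600 = (I*√679489 - 2654873) - 2347600 = (-2654873 + I*√679489) - 2347600 = -5002473 + I*√679489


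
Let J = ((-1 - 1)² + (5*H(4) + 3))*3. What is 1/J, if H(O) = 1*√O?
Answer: 1/51 ≈ 0.019608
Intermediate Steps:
H(O) = √O
J = 51 (J = ((-1 - 1)² + (5*√4 + 3))*3 = ((-2)² + (5*2 + 3))*3 = (4 + (10 + 3))*3 = (4 + 13)*3 = 17*3 = 51)
1/J = 1/51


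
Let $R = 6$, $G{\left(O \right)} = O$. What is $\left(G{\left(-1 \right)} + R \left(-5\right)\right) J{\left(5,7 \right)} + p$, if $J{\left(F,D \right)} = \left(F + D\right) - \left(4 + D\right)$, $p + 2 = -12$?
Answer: $-45$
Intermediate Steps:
$p = -14$ ($p = -2 - 12 = -14$)
$J{\left(F,D \right)} = -4 + F$ ($J{\left(F,D \right)} = \left(D + F\right) - \left(4 + D\right) = -4 + F$)
$\left(G{\left(-1 \right)} + R \left(-5\right)\right) J{\left(5,7 \right)} + p = \left(-1 + 6 \left(-5\right)\right) \left(-4 + 5\right) - 14 = \left(-1 - 30\right) 1 - 14 = \left(-31\right) 1 - 14 = -31 - 14 = -45$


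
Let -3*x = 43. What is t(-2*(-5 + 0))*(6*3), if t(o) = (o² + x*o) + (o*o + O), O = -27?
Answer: 534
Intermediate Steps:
x = -43/3 (x = -⅓*43 = -43/3 ≈ -14.333)
t(o) = -27 + 2*o² - 43*o/3 (t(o) = (o² - 43*o/3) + (o*o - 27) = (o² - 43*o/3) + (o² - 27) = (o² - 43*o/3) + (-27 + o²) = -27 + 2*o² - 43*o/3)
t(-2*(-5 + 0))*(6*3) = (-27 + 2*(-2*(-5 + 0))² - (-86)*(-5 + 0)/3)*(6*3) = (-27 + 2*(-2*(-5))² - (-86)*(-5)/3)*18 = (-27 + 2*10² - 43/3*10)*18 = (-27 + 2*100 - 430/3)*18 = (-27 + 200 - 430/3)*18 = (89/3)*18 = 534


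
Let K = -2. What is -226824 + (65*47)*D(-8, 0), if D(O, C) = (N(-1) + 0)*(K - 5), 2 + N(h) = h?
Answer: -162669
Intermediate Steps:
N(h) = -2 + h
D(O, C) = 21 (D(O, C) = ((-2 - 1) + 0)*(-2 - 5) = (-3 + 0)*(-7) = -3*(-7) = 21)
-226824 + (65*47)*D(-8, 0) = -226824 + (65*47)*21 = -226824 + 3055*21 = -226824 + 64155 = -162669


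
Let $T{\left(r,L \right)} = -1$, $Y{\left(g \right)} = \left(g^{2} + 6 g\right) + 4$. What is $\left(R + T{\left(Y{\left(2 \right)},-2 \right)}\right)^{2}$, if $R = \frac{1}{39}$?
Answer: $\frac{1444}{1521} \approx 0.94938$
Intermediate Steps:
$Y{\left(g \right)} = 4 + g^{2} + 6 g$
$R = \frac{1}{39} \approx 0.025641$
$\left(R + T{\left(Y{\left(2 \right)},-2 \right)}\right)^{2} = \left(\frac{1}{39} - 1\right)^{2} = \left(- \frac{38}{39}\right)^{2} = \frac{1444}{1521}$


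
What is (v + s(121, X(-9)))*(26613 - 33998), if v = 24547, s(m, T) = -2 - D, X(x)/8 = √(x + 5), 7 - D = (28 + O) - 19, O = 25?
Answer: -181464220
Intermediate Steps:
D = -27 (D = 7 - ((28 + 25) - 19) = 7 - (53 - 19) = 7 - 1*34 = 7 - 34 = -27)
X(x) = 8*√(5 + x) (X(x) = 8*√(x + 5) = 8*√(5 + x))
s(m, T) = 25 (s(m, T) = -2 - 1*(-27) = -2 + 27 = 25)
(v + s(121, X(-9)))*(26613 - 33998) = (24547 + 25)*(26613 - 33998) = 24572*(-7385) = -181464220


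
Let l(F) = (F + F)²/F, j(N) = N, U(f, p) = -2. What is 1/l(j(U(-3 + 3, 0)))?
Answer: -⅛ ≈ -0.12500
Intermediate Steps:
l(F) = 4*F (l(F) = (2*F)²/F = (4*F²)/F = 4*F)
1/l(j(U(-3 + 3, 0))) = 1/(4*(-2)) = 1/(-8) = -⅛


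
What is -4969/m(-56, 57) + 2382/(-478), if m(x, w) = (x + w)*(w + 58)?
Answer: -1324556/27485 ≈ -48.192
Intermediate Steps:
m(x, w) = (58 + w)*(w + x) (m(x, w) = (w + x)*(58 + w) = (58 + w)*(w + x))
-4969/m(-56, 57) + 2382/(-478) = -4969/(57² + 58*57 + 58*(-56) + 57*(-56)) + 2382/(-478) = -4969/(3249 + 3306 - 3248 - 3192) + 2382*(-1/478) = -4969/115 - 1191/239 = -1324556/27485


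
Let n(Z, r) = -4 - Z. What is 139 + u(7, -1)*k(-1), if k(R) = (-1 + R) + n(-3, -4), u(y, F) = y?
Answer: 118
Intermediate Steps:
k(R) = -2 + R (k(R) = (-1 + R) + (-4 - 1*(-3)) = (-1 + R) + (-4 + 3) = (-1 + R) - 1 = -2 + R)
139 + u(7, -1)*k(-1) = 139 + 7*(-2 - 1) = 139 + 7*(-3) = 139 - 21 = 118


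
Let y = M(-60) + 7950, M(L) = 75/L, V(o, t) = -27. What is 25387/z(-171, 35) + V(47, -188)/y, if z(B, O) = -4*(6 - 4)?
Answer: -807180529/254360 ≈ -3173.4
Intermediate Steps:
z(B, O) = -8 (z(B, O) = -4*2 = -8)
y = 31795/4 (y = 75/(-60) + 7950 = 75*(-1/60) + 7950 = -5/4 + 7950 = 31795/4 ≈ 7948.8)
25387/z(-171, 35) + V(47, -188)/y = 25387/(-8) - 27/31795/4 = 25387*(-1/8) - 27*4/31795 = -25387/8 - 108/31795 = -807180529/254360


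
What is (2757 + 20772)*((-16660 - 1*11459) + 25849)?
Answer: -53410830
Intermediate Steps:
(2757 + 20772)*((-16660 - 1*11459) + 25849) = 23529*((-16660 - 11459) + 25849) = 23529*(-28119 + 25849) = 23529*(-2270) = -53410830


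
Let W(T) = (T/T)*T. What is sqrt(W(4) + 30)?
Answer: sqrt(34) ≈ 5.8309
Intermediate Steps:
W(T) = T (W(T) = 1*T = T)
sqrt(W(4) + 30) = sqrt(4 + 30) = sqrt(34)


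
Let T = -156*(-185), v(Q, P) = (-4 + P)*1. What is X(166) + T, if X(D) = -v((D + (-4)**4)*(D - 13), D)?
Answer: 28698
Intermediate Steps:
v(Q, P) = -4 + P
X(D) = 4 - D (X(D) = -(-4 + D) = 4 - D)
T = 28860
X(166) + T = (4 - 1*166) + 28860 = (4 - 166) + 28860 = -162 + 28860 = 28698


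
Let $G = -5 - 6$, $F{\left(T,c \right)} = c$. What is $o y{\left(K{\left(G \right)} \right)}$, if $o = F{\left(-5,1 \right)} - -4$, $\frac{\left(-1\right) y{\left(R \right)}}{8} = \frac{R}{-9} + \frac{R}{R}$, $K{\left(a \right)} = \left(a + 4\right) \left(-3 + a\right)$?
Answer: $\frac{3560}{9} \approx 395.56$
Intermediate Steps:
$G = -11$ ($G = -5 - 6 = -11$)
$K{\left(a \right)} = \left(-3 + a\right) \left(4 + a\right)$ ($K{\left(a \right)} = \left(4 + a\right) \left(-3 + a\right) = \left(-3 + a\right) \left(4 + a\right)$)
$y{\left(R \right)} = -8 + \frac{8 R}{9}$ ($y{\left(R \right)} = - 8 \left(\frac{R}{-9} + \frac{R}{R}\right) = - 8 \left(R \left(- \frac{1}{9}\right) + 1\right) = - 8 \left(- \frac{R}{9} + 1\right) = - 8 \left(1 - \frac{R}{9}\right) = -8 + \frac{8 R}{9}$)
$o = 5$ ($o = 1 - -4 = 1 + 4 = 5$)
$o y{\left(K{\left(G \right)} \right)} = 5 \left(-8 + \frac{8 \left(-12 - 11 + \left(-11\right)^{2}\right)}{9}\right) = 5 \left(-8 + \frac{8 \left(-12 - 11 + 121\right)}{9}\right) = 5 \left(-8 + \frac{8}{9} \cdot 98\right) = 5 \left(-8 + \frac{784}{9}\right) = 5 \cdot \frac{712}{9} = \frac{3560}{9}$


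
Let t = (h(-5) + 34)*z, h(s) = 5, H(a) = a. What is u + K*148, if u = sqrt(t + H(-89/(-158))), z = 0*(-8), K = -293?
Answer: -43364 + sqrt(14062)/158 ≈ -43363.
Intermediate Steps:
z = 0
t = 0 (t = (5 + 34)*0 = 39*0 = 0)
u = sqrt(14062)/158 (u = sqrt(0 - 89/(-158)) = sqrt(0 - 89*(-1/158)) = sqrt(0 + 89/158) = sqrt(89/158) = sqrt(14062)/158 ≈ 0.75053)
u + K*148 = sqrt(14062)/158 - 293*148 = sqrt(14062)/158 - 43364 = -43364 + sqrt(14062)/158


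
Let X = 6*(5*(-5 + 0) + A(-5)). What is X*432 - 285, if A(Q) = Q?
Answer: -78045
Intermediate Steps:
X = -180 (X = 6*(5*(-5 + 0) - 5) = 6*(5*(-5) - 5) = 6*(-25 - 5) = 6*(-30) = -180)
X*432 - 285 = -180*432 - 285 = -77760 - 285 = -78045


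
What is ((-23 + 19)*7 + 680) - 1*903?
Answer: -251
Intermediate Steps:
((-23 + 19)*7 + 680) - 1*903 = (-4*7 + 680) - 903 = (-28 + 680) - 903 = 652 - 903 = -251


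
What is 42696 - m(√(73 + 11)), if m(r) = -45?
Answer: 42741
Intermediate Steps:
42696 - m(√(73 + 11)) = 42696 - 1*(-45) = 42696 + 45 = 42741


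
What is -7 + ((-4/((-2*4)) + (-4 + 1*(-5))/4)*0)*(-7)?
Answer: -7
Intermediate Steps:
-7 + ((-4/((-2*4)) + (-4 + 1*(-5))/4)*0)*(-7) = -7 + ((-4/(-8) + (-4 - 5)*(1/4))*0)*(-7) = -7 + ((-4*(-1/8) - 9*1/4)*0)*(-7) = -7 + ((1/2 - 9/4)*0)*(-7) = -7 - 7/4*0*(-7) = -7 + 0*(-7) = -7 + 0 = -7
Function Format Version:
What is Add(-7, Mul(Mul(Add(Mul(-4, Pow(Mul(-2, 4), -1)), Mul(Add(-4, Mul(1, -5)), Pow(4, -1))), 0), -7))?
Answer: -7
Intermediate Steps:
Add(-7, Mul(Mul(Add(Mul(-4, Pow(Mul(-2, 4), -1)), Mul(Add(-4, Mul(1, -5)), Pow(4, -1))), 0), -7)) = Add(-7, Mul(Mul(Add(Mul(-4, Pow(-8, -1)), Mul(Add(-4, -5), Rational(1, 4))), 0), -7)) = Add(-7, Mul(Mul(Add(Mul(-4, Rational(-1, 8)), Mul(-9, Rational(1, 4))), 0), -7)) = Add(-7, Mul(Mul(Add(Rational(1, 2), Rational(-9, 4)), 0), -7)) = Add(-7, Mul(Mul(Rational(-7, 4), 0), -7)) = Add(-7, Mul(0, -7)) = Add(-7, 0) = -7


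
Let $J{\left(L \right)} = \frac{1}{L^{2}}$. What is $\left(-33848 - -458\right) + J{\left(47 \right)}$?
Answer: $- \frac{73758509}{2209} \approx -33390.0$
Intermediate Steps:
$J{\left(L \right)} = \frac{1}{L^{2}}$
$\left(-33848 - -458\right) + J{\left(47 \right)} = \left(-33848 - -458\right) + \frac{1}{2209} = \left(-33848 + 458\right) + \frac{1}{2209} = -33390 + \frac{1}{2209} = - \frac{73758509}{2209}$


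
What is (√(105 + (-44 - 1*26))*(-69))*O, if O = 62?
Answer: -4278*√35 ≈ -25309.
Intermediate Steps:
(√(105 + (-44 - 1*26))*(-69))*O = (√(105 + (-44 - 1*26))*(-69))*62 = (√(105 + (-44 - 26))*(-69))*62 = (√(105 - 70)*(-69))*62 = (√35*(-69))*62 = -69*√35*62 = -4278*√35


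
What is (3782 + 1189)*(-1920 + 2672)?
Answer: 3738192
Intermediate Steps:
(3782 + 1189)*(-1920 + 2672) = 4971*752 = 3738192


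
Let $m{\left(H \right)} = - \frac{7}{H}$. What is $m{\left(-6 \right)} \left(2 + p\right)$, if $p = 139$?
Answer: $\frac{329}{2} \approx 164.5$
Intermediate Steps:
$m{\left(-6 \right)} \left(2 + p\right) = - \frac{7}{-6} \left(2 + 139\right) = \left(-7\right) \left(- \frac{1}{6}\right) 141 = \frac{7}{6} \cdot 141 = \frac{329}{2}$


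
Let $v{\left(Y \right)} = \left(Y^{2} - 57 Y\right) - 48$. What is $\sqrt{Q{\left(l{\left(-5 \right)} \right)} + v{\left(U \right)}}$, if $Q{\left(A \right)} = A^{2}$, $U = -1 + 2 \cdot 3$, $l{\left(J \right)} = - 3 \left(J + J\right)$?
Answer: $4 \sqrt{37} \approx 24.331$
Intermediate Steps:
$l{\left(J \right)} = - 6 J$ ($l{\left(J \right)} = - 3 \cdot 2 J = - 6 J$)
$U = 5$ ($U = -1 + 6 = 5$)
$v{\left(Y \right)} = -48 + Y^{2} - 57 Y$
$\sqrt{Q{\left(l{\left(-5 \right)} \right)} + v{\left(U \right)}} = \sqrt{\left(\left(-6\right) \left(-5\right)\right)^{2} - \left(333 - 25\right)} = \sqrt{30^{2} - 308} = \sqrt{900 - 308} = \sqrt{592} = 4 \sqrt{37}$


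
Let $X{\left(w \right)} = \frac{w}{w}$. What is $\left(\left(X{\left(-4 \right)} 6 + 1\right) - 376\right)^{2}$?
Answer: $136161$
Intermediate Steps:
$X{\left(w \right)} = 1$
$\left(\left(X{\left(-4 \right)} 6 + 1\right) - 376\right)^{2} = \left(\left(1 \cdot 6 + 1\right) - 376\right)^{2} = \left(\left(6 + 1\right) - 376\right)^{2} = \left(7 - 376\right)^{2} = \left(-369\right)^{2} = 136161$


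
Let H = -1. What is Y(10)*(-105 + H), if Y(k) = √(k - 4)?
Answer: -106*√6 ≈ -259.65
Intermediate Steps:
Y(k) = √(-4 + k)
Y(10)*(-105 + H) = √(-4 + 10)*(-105 - 1) = √6*(-106) = -106*√6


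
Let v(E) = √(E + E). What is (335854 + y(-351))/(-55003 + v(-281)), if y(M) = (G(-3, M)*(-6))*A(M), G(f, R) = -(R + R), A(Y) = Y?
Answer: -99790072798/3025330571 - 1814266*I*√562/3025330571 ≈ -32.985 - 0.014217*I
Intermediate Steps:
v(E) = √2*√E (v(E) = √(2*E) = √2*√E)
G(f, R) = -2*R
y(M) = 12*M² (y(M) = (-2*M*(-6))*M = (12*M)*M = 12*M²)
(335854 + y(-351))/(-55003 + v(-281)) = (335854 + 12*(-351)²)/(-55003 + √2*√(-281)) = (335854 + 12*123201)/(-55003 + √2*(I*√281)) = (335854 + 1478412)/(-55003 + I*√562) = 1814266/(-55003 + I*√562)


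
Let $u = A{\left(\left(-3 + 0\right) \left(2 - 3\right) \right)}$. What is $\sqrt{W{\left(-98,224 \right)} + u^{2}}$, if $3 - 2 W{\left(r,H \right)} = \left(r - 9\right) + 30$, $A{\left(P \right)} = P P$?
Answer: $11$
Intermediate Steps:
$A{\left(P \right)} = P^{2}$
$W{\left(r,H \right)} = -9 - \frac{r}{2}$ ($W{\left(r,H \right)} = \frac{3}{2} - \frac{\left(r - 9\right) + 30}{2} = \frac{3}{2} - \frac{\left(-9 + r\right) + 30}{2} = \frac{3}{2} - \frac{21 + r}{2} = \frac{3}{2} - \left(\frac{21}{2} + \frac{r}{2}\right) = -9 - \frac{r}{2}$)
$u = 9$ ($u = \left(\left(-3 + 0\right) \left(2 - 3\right)\right)^{2} = \left(\left(-3\right) \left(-1\right)\right)^{2} = 3^{2} = 9$)
$\sqrt{W{\left(-98,224 \right)} + u^{2}} = \sqrt{\left(-9 - -49\right) + 9^{2}} = \sqrt{\left(-9 + 49\right) + 81} = \sqrt{40 + 81} = \sqrt{121} = 11$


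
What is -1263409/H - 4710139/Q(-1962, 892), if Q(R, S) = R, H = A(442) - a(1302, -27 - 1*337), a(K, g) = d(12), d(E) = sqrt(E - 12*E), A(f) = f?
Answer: 7*(-28351930*I + 672877*sqrt(33))/(1962*(sqrt(33) + 221*I)) ≈ -455.78 - 74.249*I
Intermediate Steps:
d(E) = sqrt(11)*sqrt(-E) (d(E) = sqrt(-11*E) = sqrt(11)*sqrt(-E))
a(K, g) = 2*I*sqrt(33) (a(K, g) = sqrt(11)*sqrt(-1*12) = sqrt(11)*sqrt(-12) = sqrt(11)*(2*I*sqrt(3)) = 2*I*sqrt(33))
H = 442 - 2*I*sqrt(33) ≈ 442.0 - 11.489*I
-1263409/H - 4710139/Q(-1962, 892) = -1263409/(442 - 2*I*sqrt(33)) - 4710139/(-1962) = -1263409/(442 - 2*I*sqrt(33)) - 4710139*(-1/1962) = -1263409/(442 - 2*I*sqrt(33)) + 4710139/1962 = 4710139/1962 - 1263409/(442 - 2*I*sqrt(33))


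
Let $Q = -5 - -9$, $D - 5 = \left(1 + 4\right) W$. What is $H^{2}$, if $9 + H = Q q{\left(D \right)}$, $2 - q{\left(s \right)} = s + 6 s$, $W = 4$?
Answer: $491401$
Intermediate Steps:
$D = 25$ ($D = 5 + \left(1 + 4\right) 4 = 5 + 5 \cdot 4 = 5 + 20 = 25$)
$q{\left(s \right)} = 2 - 7 s$ ($q{\left(s \right)} = 2 - \left(s + 6 s\right) = 2 - 7 s$)
$Q = 4$ ($Q = -5 + 9 = 4$)
$H = -701$ ($H = -9 + 4 \left(2 - 175\right) = -9 + 4 \left(-173\right) = -9 - 692 = -701$)
$H^{2} = \left(-701\right)^{2} = 491401$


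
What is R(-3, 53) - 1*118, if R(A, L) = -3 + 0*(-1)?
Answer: -121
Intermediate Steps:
R(A, L) = -3 (R(A, L) = -3 + 0 = -3)
R(-3, 53) - 1*118 = -3 - 1*118 = -3 - 118 = -121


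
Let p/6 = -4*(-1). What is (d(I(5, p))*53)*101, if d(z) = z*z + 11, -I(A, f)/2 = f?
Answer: 12392195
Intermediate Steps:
p = 24 (p = 6*(-4*(-1)) = 6*4 = 24)
I(A, f) = -2*f
d(z) = 11 + z² (d(z) = z² + 11 = 11 + z²)
(d(I(5, p))*53)*101 = ((11 + (-2*24)²)*53)*101 = ((11 + (-48)²)*53)*101 = ((11 + 2304)*53)*101 = (2315*53)*101 = 122695*101 = 12392195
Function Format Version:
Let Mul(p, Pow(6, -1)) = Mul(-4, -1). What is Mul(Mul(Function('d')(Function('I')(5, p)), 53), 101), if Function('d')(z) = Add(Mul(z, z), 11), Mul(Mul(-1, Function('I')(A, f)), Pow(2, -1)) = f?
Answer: 12392195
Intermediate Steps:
p = 24 (p = Mul(6, Mul(-4, -1)) = Mul(6, 4) = 24)
Function('I')(A, f) = Mul(-2, f)
Function('d')(z) = Add(11, Pow(z, 2)) (Function('d')(z) = Add(Pow(z, 2), 11) = Add(11, Pow(z, 2)))
Mul(Mul(Function('d')(Function('I')(5, p)), 53), 101) = Mul(Mul(Add(11, Pow(Mul(-2, 24), 2)), 53), 101) = Mul(Mul(Add(11, Pow(-48, 2)), 53), 101) = Mul(Mul(Add(11, 2304), 53), 101) = Mul(Mul(2315, 53), 101) = Mul(122695, 101) = 12392195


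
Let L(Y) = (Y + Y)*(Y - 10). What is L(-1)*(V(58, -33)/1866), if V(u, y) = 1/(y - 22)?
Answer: -1/4665 ≈ -0.00021436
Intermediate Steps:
V(u, y) = 1/(-22 + y)
L(Y) = 2*Y*(-10 + Y) (L(Y) = (2*Y)*(-10 + Y) = 2*Y*(-10 + Y))
L(-1)*(V(58, -33)/1866) = (2*(-1)*(-10 - 1))*(1/(-22 - 33*1866)) = (2*(-1)*(-11))*((1/1866)/(-55)) = 22*(-1/55*1/1866) = 22*(-1/102630) = -1/4665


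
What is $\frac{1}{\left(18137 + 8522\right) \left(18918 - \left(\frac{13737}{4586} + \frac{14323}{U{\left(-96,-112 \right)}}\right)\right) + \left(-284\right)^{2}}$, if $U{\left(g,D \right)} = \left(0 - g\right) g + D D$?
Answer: $\frac{7631104}{3847763107036659} \approx 1.9833 \cdot 10^{-9}$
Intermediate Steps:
$U{\left(g,D \right)} = D^{2} - g^{2}$ ($U{\left(g,D \right)} = - g g + D^{2} = - g^{2} + D^{2} = D^{2} - g^{2}$)
$\frac{1}{\left(18137 + 8522\right) \left(18918 - \left(\frac{13737}{4586} + \frac{14323}{U{\left(-96,-112 \right)}}\right)\right) + \left(-284\right)^{2}} = \frac{1}{\left(18137 + 8522\right) \left(18918 - \left(\frac{13737}{4586} + \frac{14323}{\left(-112\right)^{2} - \left(-96\right)^{2}}\right)\right) + \left(-284\right)^{2}} = \frac{1}{26659 \left(18918 - \left(\frac{13737}{4586} + \frac{14323}{12544 - 9216}\right)\right) + 80656} = \frac{1}{26659 \left(18918 - \left(\frac{13737}{4586} + \frac{14323}{3328}\right)\right) + 80656} = \frac{1}{26659 \left(18918 - \frac{55701007}{7631104}\right) + 80656} = \frac{1}{26659 \cdot \frac{144309524465}{7631104} + 80656} = \frac{1}{\frac{3847147612712435}{7631104} + 80656} = \frac{1}{\frac{3847763107036659}{7631104}} = \frac{7631104}{3847763107036659}$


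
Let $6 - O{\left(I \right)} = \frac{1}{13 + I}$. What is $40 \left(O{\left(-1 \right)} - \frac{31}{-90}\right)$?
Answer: $\frac{2254}{9} \approx 250.44$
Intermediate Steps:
$O{\left(I \right)} = 6 - \frac{1}{13 + I}$
$40 \left(O{\left(-1 \right)} - \frac{31}{-90}\right) = 40 \left(\frac{77 + 6 \left(-1\right)}{13 - 1} - \frac{31}{-90}\right) = 40 \left(\frac{77 - 6}{12} - - \frac{31}{90}\right) = 40 \left(\frac{1}{12} \cdot 71 + \frac{31}{90}\right) = 40 \left(\frac{71}{12} + \frac{31}{90}\right) = 40 \cdot \frac{1127}{180} = \frac{2254}{9}$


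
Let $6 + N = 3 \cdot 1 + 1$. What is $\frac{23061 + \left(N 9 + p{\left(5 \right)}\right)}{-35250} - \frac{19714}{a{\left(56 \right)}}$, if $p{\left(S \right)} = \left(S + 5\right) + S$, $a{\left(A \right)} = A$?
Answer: $- \frac{58017479}{164500} \approx -352.69$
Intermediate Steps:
$N = -2$ ($N = -6 + \left(3 \cdot 1 + 1\right) = -6 + \left(3 + 1\right) = -6 + 4 = -2$)
$p{\left(S \right)} = 5 + 2 S$ ($p{\left(S \right)} = \left(5 + S\right) + S = 5 + 2 S$)
$\frac{23061 + \left(N 9 + p{\left(5 \right)}\right)}{-35250} - \frac{19714}{a{\left(56 \right)}} = \frac{23061 + \left(\left(-2\right) 9 + \left(5 + 2 \cdot 5\right)\right)}{-35250} - \frac{19714}{56} = \left(23061 + \left(-18 + \left(5 + 10\right)\right)\right) \left(- \frac{1}{35250}\right) - \frac{9857}{28} = \left(23061 + \left(-18 + 15\right)\right) \left(- \frac{1}{35250}\right) - \frac{9857}{28} = \left(23061 - 3\right) \left(- \frac{1}{35250}\right) - \frac{9857}{28} = 23058 \left(- \frac{1}{35250}\right) - \frac{9857}{28} = - \frac{3843}{5875} - \frac{9857}{28} = - \frac{58017479}{164500}$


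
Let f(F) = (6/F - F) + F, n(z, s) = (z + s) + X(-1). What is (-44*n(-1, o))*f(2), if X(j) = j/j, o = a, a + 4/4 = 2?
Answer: -132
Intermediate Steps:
a = 1 (a = -1 + 2 = 1)
o = 1
X(j) = 1
n(z, s) = 1 + s + z (n(z, s) = (z + s) + 1 = (s + z) + 1 = 1 + s + z)
f(F) = 6/F (f(F) = (-F + 6/F) + F = 6/F)
(-44*n(-1, o))*f(2) = (-44*(1 + 1 - 1))*(6/2) = (-44*1)*(6*(½)) = -44*3 = -132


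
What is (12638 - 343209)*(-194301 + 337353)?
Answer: -47288842692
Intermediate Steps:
(12638 - 343209)*(-194301 + 337353) = -330571*143052 = -47288842692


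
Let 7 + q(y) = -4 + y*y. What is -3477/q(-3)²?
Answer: -3477/4 ≈ -869.25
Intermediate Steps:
q(y) = -11 + y² (q(y) = -7 + (-4 + y*y) = -7 + (-4 + y²) = -11 + y²)
-3477/q(-3)² = -3477/(-11 + (-3)²)² = -3477/(-11 + 9)² = -3477/((-2)²) = -3477/4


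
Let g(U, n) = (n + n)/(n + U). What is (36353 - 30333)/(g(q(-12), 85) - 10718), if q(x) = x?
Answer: -109865/195561 ≈ -0.56179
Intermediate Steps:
g(U, n) = 2*n/(U + n) (g(U, n) = (2*n)/(U + n) = 2*n/(U + n))
(36353 - 30333)/(g(q(-12), 85) - 10718) = (36353 - 30333)/(2*85/(-12 + 85) - 10718) = 6020/(2*85/73 - 10718) = 6020/(2*85*(1/73) - 10718) = 6020/(170/73 - 10718) = 6020/(-782244/73) = 6020*(-73/782244) = -109865/195561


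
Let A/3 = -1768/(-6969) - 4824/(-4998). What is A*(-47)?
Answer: -332563540/1935059 ≈ -171.86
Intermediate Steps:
A = 7075820/1935059 (A = 3*(-1768/(-6969) - 4824/(-4998)) = 3*(-1768*(-1/6969) - 4824*(-1/4998)) = 3*(1768/6969 + 804/833) = 3*(7075820/5805177) = 7075820/1935059 ≈ 3.6566)
A*(-47) = (7075820/1935059)*(-47) = -332563540/1935059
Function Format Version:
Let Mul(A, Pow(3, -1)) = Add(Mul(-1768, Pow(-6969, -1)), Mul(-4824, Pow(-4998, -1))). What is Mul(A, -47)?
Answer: Rational(-332563540, 1935059) ≈ -171.86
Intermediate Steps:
A = Rational(7075820, 1935059) (A = Mul(3, Add(Mul(-1768, Pow(-6969, -1)), Mul(-4824, Pow(-4998, -1)))) = Mul(3, Add(Mul(-1768, Rational(-1, 6969)), Mul(-4824, Rational(-1, 4998)))) = Mul(3, Add(Rational(1768, 6969), Rational(804, 833))) = Mul(3, Rational(7075820, 5805177)) = Rational(7075820, 1935059) ≈ 3.6566)
Mul(A, -47) = Mul(Rational(7075820, 1935059), -47) = Rational(-332563540, 1935059)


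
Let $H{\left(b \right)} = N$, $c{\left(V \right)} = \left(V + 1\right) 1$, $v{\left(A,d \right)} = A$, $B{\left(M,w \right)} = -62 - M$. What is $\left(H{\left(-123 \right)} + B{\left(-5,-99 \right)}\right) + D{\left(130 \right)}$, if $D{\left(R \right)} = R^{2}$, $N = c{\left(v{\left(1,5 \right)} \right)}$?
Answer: $16845$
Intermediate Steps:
$c{\left(V \right)} = 1 + V$ ($c{\left(V \right)} = \left(1 + V\right) 1 = 1 + V$)
$N = 2$ ($N = 1 + 1 = 2$)
$H{\left(b \right)} = 2$
$\left(H{\left(-123 \right)} + B{\left(-5,-99 \right)}\right) + D{\left(130 \right)} = \left(2 - 57\right) + 130^{2} = \left(2 + \left(-62 + 5\right)\right) + 16900 = \left(2 - 57\right) + 16900 = -55 + 16900 = 16845$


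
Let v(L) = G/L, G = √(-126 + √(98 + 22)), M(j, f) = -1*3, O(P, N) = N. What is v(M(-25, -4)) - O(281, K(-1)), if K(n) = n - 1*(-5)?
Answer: -4 - I*√(126 - 2*√30)/3 ≈ -4.0 - 3.5753*I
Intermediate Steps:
K(n) = 5 + n (K(n) = n + 5 = 5 + n)
M(j, f) = -3
G = √(-126 + 2*√30) (G = √(-126 + √120) = √(-126 + 2*√30) ≈ 10.726*I)
v(L) = √(-126 + 2*√30)/L
v(M(-25, -4)) - O(281, K(-1)) = √(-126 + 2*√30)/(-3) - (5 - 1) = -√(-126 + 2*√30)/3 - 1*4 = -√(-126 + 2*√30)/3 - 4 = -4 - √(-126 + 2*√30)/3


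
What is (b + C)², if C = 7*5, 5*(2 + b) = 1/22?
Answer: 13184161/12100 ≈ 1089.6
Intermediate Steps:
b = -219/110 (b = -2 + (⅕)/22 = -2 + (⅕)*(1/22) = -2 + 1/110 = -219/110 ≈ -1.9909)
C = 35
(b + C)² = (-219/110 + 35)² = (3631/110)² = 13184161/12100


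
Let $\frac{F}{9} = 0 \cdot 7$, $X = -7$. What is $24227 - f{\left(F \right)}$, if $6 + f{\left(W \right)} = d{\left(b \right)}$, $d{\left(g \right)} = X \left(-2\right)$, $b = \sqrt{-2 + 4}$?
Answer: $24219$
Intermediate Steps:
$F = 0$ ($F = 9 \cdot 0 \cdot 7 = 9 \cdot 0 = 0$)
$b = \sqrt{2} \approx 1.4142$
$d{\left(g \right)} = 14$ ($d{\left(g \right)} = \left(-7\right) \left(-2\right) = 14$)
$f{\left(W \right)} = 8$ ($f{\left(W \right)} = -6 + 14 = 8$)
$24227 - f{\left(F \right)} = 24227 - 8 = 24219$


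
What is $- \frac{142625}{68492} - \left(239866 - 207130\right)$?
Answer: $- \frac{2242296737}{68492} \approx -32738.0$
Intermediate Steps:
$- \frac{142625}{68492} - \left(239866 - 207130\right) = \left(-142625\right) \frac{1}{68492} - \left(239866 - 207130\right) = - \frac{142625}{68492} - 32736 = - \frac{2242296737}{68492}$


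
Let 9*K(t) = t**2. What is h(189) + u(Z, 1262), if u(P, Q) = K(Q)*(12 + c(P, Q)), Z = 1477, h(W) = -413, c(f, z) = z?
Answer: 2029024739/9 ≈ 2.2545e+8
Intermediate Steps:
K(t) = t**2/9
u(P, Q) = Q**2*(12 + Q)/9 (u(P, Q) = (Q**2/9)*(12 + Q) = Q**2*(12 + Q)/9)
h(189) + u(Z, 1262) = -413 + (1/9)*1262**2*(12 + 1262) = -413 + (1/9)*1592644*1274 = -413 + 2029028456/9 = 2029024739/9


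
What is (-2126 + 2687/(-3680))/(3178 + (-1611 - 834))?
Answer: -7826367/2697440 ≈ -2.9014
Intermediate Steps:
(-2126 + 2687/(-3680))/(3178 + (-1611 - 834)) = (-2126 + 2687*(-1/3680))/(3178 - 2445) = (-2126 - 2687/3680)/733 = -7826367/3680*1/733 = -7826367/2697440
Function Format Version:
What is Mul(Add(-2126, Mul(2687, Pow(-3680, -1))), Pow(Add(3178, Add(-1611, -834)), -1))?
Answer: Rational(-7826367, 2697440) ≈ -2.9014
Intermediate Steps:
Mul(Add(-2126, Mul(2687, Pow(-3680, -1))), Pow(Add(3178, Add(-1611, -834)), -1)) = Mul(Add(-2126, Mul(2687, Rational(-1, 3680))), Pow(Add(3178, -2445), -1)) = Mul(Add(-2126, Rational(-2687, 3680)), Pow(733, -1)) = Mul(Rational(-7826367, 3680), Rational(1, 733)) = Rational(-7826367, 2697440)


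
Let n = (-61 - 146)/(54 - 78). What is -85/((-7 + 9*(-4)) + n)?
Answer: 136/55 ≈ 2.4727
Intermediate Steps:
n = 69/8 (n = -207/(-24) = -207*(-1/24) = 69/8 ≈ 8.6250)
-85/((-7 + 9*(-4)) + n) = -85/((-7 + 9*(-4)) + 69/8) = -85/((-7 - 36) + 69/8) = -85/(-43 + 69/8) = -85/(-275/8) = -8/275*(-85) = 136/55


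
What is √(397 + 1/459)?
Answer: 4*√580839/153 ≈ 19.925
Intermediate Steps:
√(397 + 1/459) = √(182224/459) = 4*√580839/153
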